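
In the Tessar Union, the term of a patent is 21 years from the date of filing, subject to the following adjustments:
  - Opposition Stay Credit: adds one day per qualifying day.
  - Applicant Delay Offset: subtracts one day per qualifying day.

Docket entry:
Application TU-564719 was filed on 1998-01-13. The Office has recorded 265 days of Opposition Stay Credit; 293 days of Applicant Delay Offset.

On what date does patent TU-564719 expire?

2018-12-16

Base term: filing date + 21 years → 13 January 2019.
Opposition Stay Credit: +265 days → 5 October 2019.
Applicant Delay Offset: −293 days → 16 December 2018.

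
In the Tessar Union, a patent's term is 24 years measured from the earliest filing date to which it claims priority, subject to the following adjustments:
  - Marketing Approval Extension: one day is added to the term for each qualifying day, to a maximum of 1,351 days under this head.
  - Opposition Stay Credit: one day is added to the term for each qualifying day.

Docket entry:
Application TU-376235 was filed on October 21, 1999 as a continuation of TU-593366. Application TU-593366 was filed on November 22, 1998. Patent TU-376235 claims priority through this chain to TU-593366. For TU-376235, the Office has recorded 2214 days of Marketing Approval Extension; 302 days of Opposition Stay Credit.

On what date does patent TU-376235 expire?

June 2, 2027

Earliest priority filing: 22 November 1998.
Base term: 22 November 1998 + 24 years → 22 November 2022.
Marketing Approval Extension: 2214 days claimed exceeds the 1351-day cap, so +1351 days → 4 August 2026.
Opposition Stay Credit: +302 days → 2 June 2027.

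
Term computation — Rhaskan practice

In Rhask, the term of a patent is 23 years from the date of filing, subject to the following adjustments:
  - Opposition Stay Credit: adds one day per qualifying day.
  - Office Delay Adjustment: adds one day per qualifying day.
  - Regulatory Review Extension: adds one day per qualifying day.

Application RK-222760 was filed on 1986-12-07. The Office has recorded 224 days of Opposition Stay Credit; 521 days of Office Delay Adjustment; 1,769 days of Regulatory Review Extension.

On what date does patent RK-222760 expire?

October 25, 2016

Base term: filing date + 23 years → 7 December 2009.
Opposition Stay Credit: +224 days → 19 July 2010.
Office Delay Adjustment: +521 days → 22 December 2011.
Regulatory Review Extension: +1769 days → 25 October 2016.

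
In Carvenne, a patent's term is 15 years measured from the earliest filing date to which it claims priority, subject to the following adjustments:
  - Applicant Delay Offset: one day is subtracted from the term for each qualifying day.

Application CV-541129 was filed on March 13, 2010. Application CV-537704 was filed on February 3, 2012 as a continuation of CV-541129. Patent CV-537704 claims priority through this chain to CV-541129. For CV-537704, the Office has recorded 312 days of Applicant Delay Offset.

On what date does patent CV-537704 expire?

Earliest priority filing: 13 March 2010.
Base term: 13 March 2010 + 15 years → 13 March 2025.
Applicant Delay Offset: −312 days → 5 May 2024.

May 5, 2024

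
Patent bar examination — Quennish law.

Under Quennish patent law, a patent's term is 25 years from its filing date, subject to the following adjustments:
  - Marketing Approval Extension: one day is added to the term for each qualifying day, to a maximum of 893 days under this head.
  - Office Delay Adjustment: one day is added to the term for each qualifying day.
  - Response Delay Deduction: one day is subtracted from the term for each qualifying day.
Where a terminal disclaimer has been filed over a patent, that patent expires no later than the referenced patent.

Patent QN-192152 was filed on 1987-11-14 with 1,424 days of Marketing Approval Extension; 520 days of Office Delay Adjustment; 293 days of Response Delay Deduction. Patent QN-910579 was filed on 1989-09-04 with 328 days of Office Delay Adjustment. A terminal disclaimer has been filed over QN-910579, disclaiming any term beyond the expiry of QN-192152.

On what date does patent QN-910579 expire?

Natural term of QN-910579:
  Base: filing + 25 years → 4 September 2014.
  Office Delay Adjustment: +328 days → 29 July 2015.
Expiry of referenced patent QN-192152:
  Base: filing + 25 years → 14 November 2012.
  Marketing Approval Extension: 1424 days claimed exceeds the 893-day cap, so +893 days → 26 April 2015.
  Office Delay Adjustment: +520 days → 27 September 2016.
  Response Delay Deduction: −293 days → 9 December 2015.
Terminal disclaimer: QN-910579 expires on the earlier of 29 July 2015 and 9 December 2015.

2015-07-29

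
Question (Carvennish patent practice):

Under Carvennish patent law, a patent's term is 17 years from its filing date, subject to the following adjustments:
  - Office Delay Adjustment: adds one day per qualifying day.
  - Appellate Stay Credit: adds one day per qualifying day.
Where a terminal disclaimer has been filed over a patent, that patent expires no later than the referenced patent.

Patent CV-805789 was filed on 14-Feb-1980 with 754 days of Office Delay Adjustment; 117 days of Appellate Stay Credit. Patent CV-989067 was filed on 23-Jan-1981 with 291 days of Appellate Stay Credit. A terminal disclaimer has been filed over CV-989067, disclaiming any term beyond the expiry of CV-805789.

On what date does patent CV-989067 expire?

Natural term of CV-989067:
  Base: filing + 17 years → 23 January 1998.
  Appellate Stay Credit: +291 days → 10 November 1998.
Expiry of referenced patent CV-805789:
  Base: filing + 17 years → 14 February 1997.
  Office Delay Adjustment: +754 days → 10 March 1999.
  Appellate Stay Credit: +117 days → 5 July 1999.
Terminal disclaimer: CV-989067 expires on the earlier of 10 November 1998 and 5 July 1999.

November 10, 1998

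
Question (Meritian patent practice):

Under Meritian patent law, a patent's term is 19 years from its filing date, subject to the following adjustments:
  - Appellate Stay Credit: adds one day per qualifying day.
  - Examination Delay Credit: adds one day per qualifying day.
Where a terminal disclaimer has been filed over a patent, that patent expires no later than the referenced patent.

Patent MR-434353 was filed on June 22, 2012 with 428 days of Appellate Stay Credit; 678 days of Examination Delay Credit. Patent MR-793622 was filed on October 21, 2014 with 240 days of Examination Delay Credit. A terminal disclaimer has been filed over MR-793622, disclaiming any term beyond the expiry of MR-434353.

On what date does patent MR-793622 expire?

Natural term of MR-793622:
  Base: filing + 19 years → 21 October 2033.
  Examination Delay Credit: +240 days → 18 June 2034.
Expiry of referenced patent MR-434353:
  Base: filing + 19 years → 22 June 2031.
  Appellate Stay Credit: +428 days → 23 August 2032.
  Examination Delay Credit: +678 days → 2 July 2034.
Terminal disclaimer: MR-793622 expires on the earlier of 18 June 2034 and 2 July 2034.

2034-06-18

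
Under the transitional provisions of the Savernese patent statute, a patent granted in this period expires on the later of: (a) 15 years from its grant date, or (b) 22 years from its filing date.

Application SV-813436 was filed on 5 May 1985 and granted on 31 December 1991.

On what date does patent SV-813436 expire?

May 5, 2007

(a) grant + 15 years → 31 December 2006.
(b) filing + 22 years → 5 May 2007.
Later of the two: 5 May 2007.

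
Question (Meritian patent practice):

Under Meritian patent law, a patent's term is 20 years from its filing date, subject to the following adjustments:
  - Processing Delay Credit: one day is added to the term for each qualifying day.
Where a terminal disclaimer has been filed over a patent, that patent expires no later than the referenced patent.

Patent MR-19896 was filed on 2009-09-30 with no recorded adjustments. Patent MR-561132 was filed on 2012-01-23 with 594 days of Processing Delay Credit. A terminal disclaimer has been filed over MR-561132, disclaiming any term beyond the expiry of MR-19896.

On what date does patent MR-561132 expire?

2029-09-30

Natural term of MR-561132:
  Base: filing + 20 years → 23 January 2032.
  Processing Delay Credit: +594 days → 8 September 2033.
Expiry of referenced patent MR-19896:
  Base: filing + 20 years → 30 September 2029.
Terminal disclaimer: MR-561132 expires on the earlier of 8 September 2033 and 30 September 2029.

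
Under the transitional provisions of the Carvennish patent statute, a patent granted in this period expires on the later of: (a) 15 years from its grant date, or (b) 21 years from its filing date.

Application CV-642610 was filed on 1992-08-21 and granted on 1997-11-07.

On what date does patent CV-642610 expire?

(a) grant + 15 years → 7 November 2012.
(b) filing + 21 years → 21 August 2013.
Later of the two: 21 August 2013.

August 21, 2013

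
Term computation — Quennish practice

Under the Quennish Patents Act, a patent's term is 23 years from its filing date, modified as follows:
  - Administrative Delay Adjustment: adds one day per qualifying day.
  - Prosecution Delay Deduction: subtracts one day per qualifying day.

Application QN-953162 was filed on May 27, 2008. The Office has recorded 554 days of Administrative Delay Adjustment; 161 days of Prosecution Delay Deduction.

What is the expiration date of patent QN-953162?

2032-06-23

Base term: filing date + 23 years → 27 May 2031.
Administrative Delay Adjustment: +554 days → 1 December 2032.
Prosecution Delay Deduction: −161 days → 23 June 2032.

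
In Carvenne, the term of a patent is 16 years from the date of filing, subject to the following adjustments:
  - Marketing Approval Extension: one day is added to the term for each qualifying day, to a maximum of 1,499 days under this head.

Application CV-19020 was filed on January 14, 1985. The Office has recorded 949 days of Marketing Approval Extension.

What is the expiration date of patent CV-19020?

Base term: filing date + 16 years → 14 January 2001.
Marketing Approval Extension: 949 days (within the 1499-day cap) → +949 days → 21 August 2003.

2003-08-21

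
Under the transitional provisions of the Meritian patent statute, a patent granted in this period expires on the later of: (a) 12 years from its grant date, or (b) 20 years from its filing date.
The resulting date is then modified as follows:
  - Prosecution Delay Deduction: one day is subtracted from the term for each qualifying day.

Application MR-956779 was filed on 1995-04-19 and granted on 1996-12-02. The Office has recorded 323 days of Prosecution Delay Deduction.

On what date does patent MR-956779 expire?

2014-05-31

(a) grant + 12 years → 2 December 2008.
(b) filing + 20 years → 19 April 2015.
Later of the two: 19 April 2015.
Prosecution Delay Deduction: −323 days → 31 May 2014.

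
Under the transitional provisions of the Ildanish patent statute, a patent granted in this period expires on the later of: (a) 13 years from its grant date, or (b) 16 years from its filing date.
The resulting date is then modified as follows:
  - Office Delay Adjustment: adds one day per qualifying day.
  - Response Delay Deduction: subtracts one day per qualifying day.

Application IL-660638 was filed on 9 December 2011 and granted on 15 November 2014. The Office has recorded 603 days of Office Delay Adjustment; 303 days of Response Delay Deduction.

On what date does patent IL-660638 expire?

2028-10-04

(a) grant + 13 years → 15 November 2027.
(b) filing + 16 years → 9 December 2027.
Later of the two: 9 December 2027.
Office Delay Adjustment: +603 days → 3 August 2029.
Response Delay Deduction: −303 days → 4 October 2028.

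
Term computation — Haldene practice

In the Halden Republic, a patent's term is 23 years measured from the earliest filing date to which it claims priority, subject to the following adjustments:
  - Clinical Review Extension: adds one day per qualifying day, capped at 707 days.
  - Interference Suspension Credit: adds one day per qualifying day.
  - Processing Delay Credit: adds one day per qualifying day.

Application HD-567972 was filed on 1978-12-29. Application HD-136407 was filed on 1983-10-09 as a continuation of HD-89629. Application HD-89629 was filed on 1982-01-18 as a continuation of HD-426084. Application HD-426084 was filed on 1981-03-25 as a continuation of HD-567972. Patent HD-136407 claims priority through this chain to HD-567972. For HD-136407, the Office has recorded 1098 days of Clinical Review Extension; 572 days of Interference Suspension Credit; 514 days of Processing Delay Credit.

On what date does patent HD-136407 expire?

November 26, 2006

Earliest priority filing: 29 December 1978.
Base term: 29 December 1978 + 23 years → 29 December 2001.
Clinical Review Extension: 1098 days claimed exceeds the 707-day cap, so +707 days → 6 December 2003.
Interference Suspension Credit: +572 days → 30 June 2005.
Processing Delay Credit: +514 days → 26 November 2006.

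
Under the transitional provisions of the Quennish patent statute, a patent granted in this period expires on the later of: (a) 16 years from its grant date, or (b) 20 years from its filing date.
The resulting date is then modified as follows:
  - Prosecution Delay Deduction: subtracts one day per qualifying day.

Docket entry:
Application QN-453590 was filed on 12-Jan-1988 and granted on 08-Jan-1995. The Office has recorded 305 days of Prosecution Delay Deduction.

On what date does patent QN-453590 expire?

March 9, 2010

(a) grant + 16 years → 8 January 2011.
(b) filing + 20 years → 12 January 2008.
Later of the two: 8 January 2011.
Prosecution Delay Deduction: −305 days → 9 March 2010.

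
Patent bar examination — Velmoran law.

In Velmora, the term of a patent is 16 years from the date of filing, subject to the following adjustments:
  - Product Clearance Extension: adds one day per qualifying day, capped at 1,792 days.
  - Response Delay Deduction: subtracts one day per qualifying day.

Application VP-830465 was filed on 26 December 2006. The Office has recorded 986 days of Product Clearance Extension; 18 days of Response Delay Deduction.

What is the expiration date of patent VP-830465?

Base term: filing date + 16 years → 26 December 2022.
Product Clearance Extension: 986 days (within the 1792-day cap) → +986 days → 7 September 2025.
Response Delay Deduction: −18 days → 20 August 2025.

August 20, 2025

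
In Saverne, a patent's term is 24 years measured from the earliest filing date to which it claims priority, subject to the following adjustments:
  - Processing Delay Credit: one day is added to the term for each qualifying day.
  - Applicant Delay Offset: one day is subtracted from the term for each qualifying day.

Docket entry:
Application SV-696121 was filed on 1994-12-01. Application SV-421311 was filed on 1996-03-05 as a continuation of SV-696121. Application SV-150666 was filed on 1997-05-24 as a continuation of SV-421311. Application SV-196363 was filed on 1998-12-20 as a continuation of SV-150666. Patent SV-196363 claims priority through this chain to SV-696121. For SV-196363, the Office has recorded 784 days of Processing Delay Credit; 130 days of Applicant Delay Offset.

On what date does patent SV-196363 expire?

Earliest priority filing: 1 December 1994.
Base term: 1 December 1994 + 24 years → 1 December 2018.
Processing Delay Credit: +784 days → 23 January 2021.
Applicant Delay Offset: −130 days → 15 September 2020.

September 15, 2020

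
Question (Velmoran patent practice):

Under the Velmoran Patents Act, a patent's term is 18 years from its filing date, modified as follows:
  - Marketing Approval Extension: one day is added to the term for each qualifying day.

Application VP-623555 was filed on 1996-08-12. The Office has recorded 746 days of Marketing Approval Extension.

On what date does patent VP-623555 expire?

Base term: filing date + 18 years → 12 August 2014.
Marketing Approval Extension: +746 days → 27 August 2016.

August 27, 2016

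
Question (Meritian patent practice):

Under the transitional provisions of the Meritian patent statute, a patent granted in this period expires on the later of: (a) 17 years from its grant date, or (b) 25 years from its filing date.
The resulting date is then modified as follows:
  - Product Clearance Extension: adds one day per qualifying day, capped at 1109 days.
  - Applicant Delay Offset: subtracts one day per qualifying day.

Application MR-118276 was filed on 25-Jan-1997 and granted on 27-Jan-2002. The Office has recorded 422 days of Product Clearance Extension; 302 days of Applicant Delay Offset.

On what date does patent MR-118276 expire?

2022-05-25

(a) grant + 17 years → 27 January 2019.
(b) filing + 25 years → 25 January 2022.
Later of the two: 25 January 2022.
Product Clearance Extension: 422 days (within the 1109-day cap) → +422 days → 23 March 2023.
Applicant Delay Offset: −302 days → 25 May 2022.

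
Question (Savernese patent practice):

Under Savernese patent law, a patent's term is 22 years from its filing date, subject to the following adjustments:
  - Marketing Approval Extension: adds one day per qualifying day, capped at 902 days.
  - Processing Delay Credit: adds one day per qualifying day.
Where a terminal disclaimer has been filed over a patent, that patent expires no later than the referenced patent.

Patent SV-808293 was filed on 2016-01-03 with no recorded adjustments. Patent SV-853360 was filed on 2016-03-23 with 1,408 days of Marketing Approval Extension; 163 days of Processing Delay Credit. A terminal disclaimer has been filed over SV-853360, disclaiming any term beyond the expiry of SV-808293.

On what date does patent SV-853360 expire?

Natural term of SV-853360:
  Base: filing + 22 years → 23 March 2038.
  Marketing Approval Extension: 1408 days claimed exceeds the 902-day cap, so +902 days → 10 September 2040.
  Processing Delay Credit: +163 days → 20 February 2041.
Expiry of referenced patent SV-808293:
  Base: filing + 22 years → 3 January 2038.
Terminal disclaimer: SV-853360 expires on the earlier of 20 February 2041 and 3 January 2038.

January 3, 2038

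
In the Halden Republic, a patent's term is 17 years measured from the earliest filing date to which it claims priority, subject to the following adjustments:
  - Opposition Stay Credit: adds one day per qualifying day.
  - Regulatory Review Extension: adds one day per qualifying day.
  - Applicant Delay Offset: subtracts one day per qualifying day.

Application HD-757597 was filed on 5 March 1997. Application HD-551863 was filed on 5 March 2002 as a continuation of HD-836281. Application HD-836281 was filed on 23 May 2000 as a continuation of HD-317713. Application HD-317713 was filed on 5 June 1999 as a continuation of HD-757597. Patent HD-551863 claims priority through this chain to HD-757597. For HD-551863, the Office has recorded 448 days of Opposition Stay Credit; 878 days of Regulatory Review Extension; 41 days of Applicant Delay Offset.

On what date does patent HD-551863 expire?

September 10, 2017

Earliest priority filing: 5 March 1997.
Base term: 5 March 1997 + 17 years → 5 March 2014.
Opposition Stay Credit: +448 days → 27 May 2015.
Regulatory Review Extension: +878 days → 21 October 2017.
Applicant Delay Offset: −41 days → 10 September 2017.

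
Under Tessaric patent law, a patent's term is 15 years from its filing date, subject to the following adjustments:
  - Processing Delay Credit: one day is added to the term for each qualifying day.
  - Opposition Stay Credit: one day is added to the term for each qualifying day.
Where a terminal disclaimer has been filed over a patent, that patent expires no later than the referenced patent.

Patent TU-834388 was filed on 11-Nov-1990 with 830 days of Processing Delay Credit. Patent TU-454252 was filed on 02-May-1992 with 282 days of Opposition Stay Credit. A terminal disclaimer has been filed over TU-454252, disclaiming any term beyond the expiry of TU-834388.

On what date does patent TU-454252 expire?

2008-02-08

Natural term of TU-454252:
  Base: filing + 15 years → 2 May 2007.
  Opposition Stay Credit: +282 days → 8 February 2008.
Expiry of referenced patent TU-834388:
  Base: filing + 15 years → 11 November 2005.
  Processing Delay Credit: +830 days → 19 February 2008.
Terminal disclaimer: TU-454252 expires on the earlier of 8 February 2008 and 19 February 2008.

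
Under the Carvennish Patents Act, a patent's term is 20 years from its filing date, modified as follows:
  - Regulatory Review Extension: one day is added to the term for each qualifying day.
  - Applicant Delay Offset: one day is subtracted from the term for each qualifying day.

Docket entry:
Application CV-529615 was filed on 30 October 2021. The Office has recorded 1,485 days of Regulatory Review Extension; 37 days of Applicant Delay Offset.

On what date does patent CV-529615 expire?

2045-10-17

Base term: filing date + 20 years → 30 October 2041.
Regulatory Review Extension: +1485 days → 23 November 2045.
Applicant Delay Offset: −37 days → 17 October 2045.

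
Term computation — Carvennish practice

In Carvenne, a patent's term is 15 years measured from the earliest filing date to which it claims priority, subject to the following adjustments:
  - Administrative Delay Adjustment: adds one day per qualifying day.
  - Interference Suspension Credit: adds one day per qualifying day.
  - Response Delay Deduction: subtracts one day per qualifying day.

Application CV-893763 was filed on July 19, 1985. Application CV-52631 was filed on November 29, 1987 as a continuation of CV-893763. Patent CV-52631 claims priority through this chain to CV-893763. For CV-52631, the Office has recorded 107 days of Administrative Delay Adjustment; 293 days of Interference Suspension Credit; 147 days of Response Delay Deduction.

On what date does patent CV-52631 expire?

Earliest priority filing: 19 July 1985.
Base term: 19 July 1985 + 15 years → 19 July 2000.
Administrative Delay Adjustment: +107 days → 3 November 2000.
Interference Suspension Credit: +293 days → 23 August 2001.
Response Delay Deduction: −147 days → 29 March 2001.

March 29, 2001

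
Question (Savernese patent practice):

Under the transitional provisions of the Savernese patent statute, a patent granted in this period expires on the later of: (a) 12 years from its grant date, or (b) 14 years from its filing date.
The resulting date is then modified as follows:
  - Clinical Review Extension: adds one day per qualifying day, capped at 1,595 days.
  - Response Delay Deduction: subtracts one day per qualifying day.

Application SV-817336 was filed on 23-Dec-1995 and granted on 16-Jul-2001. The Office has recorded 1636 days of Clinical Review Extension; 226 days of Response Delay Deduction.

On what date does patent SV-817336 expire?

(a) grant + 12 years → 16 July 2013.
(b) filing + 14 years → 23 December 2009.
Later of the two: 16 July 2013.
Clinical Review Extension: 1636 days claimed exceeds the 1595-day cap, so +1595 days → 27 November 2017.
Response Delay Deduction: −226 days → 15 April 2017.

April 15, 2017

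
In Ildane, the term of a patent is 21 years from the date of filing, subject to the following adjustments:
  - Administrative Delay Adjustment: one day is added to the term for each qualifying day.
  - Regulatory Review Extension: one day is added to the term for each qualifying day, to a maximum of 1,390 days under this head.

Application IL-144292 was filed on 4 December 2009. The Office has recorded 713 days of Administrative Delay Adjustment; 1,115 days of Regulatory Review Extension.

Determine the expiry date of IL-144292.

Base term: filing date + 21 years → 4 December 2030.
Administrative Delay Adjustment: +713 days → 16 November 2032.
Regulatory Review Extension: 1115 days (within the 1390-day cap) → +1115 days → 6 December 2035.

2035-12-06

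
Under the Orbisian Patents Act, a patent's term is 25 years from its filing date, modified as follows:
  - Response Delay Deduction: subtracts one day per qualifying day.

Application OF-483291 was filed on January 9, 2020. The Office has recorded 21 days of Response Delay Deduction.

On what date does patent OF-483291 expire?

Base term: filing date + 25 years → 9 January 2045.
Response Delay Deduction: −21 days → 19 December 2044.

December 19, 2044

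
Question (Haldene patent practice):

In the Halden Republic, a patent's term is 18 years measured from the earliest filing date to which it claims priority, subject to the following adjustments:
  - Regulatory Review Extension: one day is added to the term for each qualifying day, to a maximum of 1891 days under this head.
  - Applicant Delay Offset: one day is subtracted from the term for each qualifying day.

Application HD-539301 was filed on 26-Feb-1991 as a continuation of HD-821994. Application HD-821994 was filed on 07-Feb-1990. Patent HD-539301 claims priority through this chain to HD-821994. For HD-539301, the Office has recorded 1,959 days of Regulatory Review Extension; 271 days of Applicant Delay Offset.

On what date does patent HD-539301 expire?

Earliest priority filing: 7 February 1990.
Base term: 7 February 1990 + 18 years → 7 February 2008.
Regulatory Review Extension: 1959 days claimed exceeds the 1891-day cap, so +1891 days → 12 April 2013.
Applicant Delay Offset: −271 days → 15 July 2012.

July 15, 2012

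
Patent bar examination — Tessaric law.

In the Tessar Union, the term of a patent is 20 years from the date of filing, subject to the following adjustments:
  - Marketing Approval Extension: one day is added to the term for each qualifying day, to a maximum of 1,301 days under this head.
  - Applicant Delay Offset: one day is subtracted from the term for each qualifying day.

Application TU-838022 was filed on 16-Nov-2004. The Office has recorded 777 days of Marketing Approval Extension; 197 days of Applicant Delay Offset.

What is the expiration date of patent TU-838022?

June 19, 2026

Base term: filing date + 20 years → 16 November 2024.
Marketing Approval Extension: 777 days (within the 1301-day cap) → +777 days → 2 January 2027.
Applicant Delay Offset: −197 days → 19 June 2026.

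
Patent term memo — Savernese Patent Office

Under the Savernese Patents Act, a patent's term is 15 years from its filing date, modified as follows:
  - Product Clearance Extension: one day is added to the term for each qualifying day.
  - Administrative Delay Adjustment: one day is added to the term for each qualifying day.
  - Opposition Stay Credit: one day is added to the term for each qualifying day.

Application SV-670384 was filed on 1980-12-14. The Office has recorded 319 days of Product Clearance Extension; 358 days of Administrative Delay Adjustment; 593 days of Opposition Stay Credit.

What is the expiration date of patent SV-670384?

June 6, 1999

Base term: filing date + 15 years → 14 December 1995.
Product Clearance Extension: +319 days → 28 October 1996.
Administrative Delay Adjustment: +358 days → 21 October 1997.
Opposition Stay Credit: +593 days → 6 June 1999.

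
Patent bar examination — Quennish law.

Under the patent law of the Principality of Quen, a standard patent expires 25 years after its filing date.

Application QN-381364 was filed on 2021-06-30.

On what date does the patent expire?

2046-06-30

Filing date + 25 years → 30 June 2046.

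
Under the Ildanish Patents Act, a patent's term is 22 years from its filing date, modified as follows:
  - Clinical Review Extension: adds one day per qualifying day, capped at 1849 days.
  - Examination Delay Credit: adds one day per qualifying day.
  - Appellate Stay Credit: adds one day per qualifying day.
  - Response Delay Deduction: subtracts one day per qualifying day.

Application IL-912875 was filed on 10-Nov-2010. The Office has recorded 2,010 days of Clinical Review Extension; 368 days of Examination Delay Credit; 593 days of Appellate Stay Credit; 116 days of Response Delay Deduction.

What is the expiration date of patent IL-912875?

Base term: filing date + 22 years → 10 November 2032.
Clinical Review Extension: 2010 days claimed exceeds the 1849-day cap, so +1849 days → 3 December 2037.
Examination Delay Credit: +368 days → 6 December 2038.
Appellate Stay Credit: +593 days → 21 July 2040.
Response Delay Deduction: −116 days → 27 March 2040.

March 27, 2040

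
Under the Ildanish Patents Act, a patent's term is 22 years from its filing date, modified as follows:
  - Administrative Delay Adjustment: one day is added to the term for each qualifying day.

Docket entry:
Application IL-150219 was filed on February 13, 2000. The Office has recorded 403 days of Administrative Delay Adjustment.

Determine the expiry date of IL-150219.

Base term: filing date + 22 years → 13 February 2022.
Administrative Delay Adjustment: +403 days → 23 March 2023.

March 23, 2023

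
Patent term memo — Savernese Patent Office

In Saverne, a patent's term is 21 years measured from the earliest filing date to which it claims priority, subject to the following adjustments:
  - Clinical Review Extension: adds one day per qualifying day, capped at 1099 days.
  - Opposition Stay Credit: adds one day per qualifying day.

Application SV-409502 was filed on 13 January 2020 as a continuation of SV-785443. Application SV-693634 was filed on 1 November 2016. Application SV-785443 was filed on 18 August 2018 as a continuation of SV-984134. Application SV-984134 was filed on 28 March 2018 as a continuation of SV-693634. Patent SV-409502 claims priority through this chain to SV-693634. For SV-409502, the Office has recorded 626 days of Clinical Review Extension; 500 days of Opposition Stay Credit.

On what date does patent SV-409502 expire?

December 1, 2040

Earliest priority filing: 1 November 2016.
Base term: 1 November 2016 + 21 years → 1 November 2037.
Clinical Review Extension: 626 days (within the 1099-day cap) → +626 days → 20 July 2039.
Opposition Stay Credit: +500 days → 1 December 2040.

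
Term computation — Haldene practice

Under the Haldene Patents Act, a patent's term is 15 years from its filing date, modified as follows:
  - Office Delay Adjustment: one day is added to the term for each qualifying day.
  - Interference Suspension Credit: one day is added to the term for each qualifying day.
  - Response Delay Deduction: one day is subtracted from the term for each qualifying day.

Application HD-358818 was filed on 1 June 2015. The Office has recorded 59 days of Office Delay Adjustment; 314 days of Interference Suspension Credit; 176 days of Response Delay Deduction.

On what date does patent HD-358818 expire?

Base term: filing date + 15 years → 1 June 2030.
Office Delay Adjustment: +59 days → 30 July 2030.
Interference Suspension Credit: +314 days → 9 June 2031.
Response Delay Deduction: −176 days → 15 December 2030.

2030-12-15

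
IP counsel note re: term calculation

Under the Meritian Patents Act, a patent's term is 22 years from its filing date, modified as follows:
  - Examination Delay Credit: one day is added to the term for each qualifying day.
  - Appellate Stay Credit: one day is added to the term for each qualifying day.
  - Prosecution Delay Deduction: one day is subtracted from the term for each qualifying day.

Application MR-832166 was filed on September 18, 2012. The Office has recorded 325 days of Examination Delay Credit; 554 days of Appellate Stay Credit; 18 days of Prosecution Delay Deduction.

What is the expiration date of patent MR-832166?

January 26, 2037

Base term: filing date + 22 years → 18 September 2034.
Examination Delay Credit: +325 days → 9 August 2035.
Appellate Stay Credit: +554 days → 13 February 2037.
Prosecution Delay Deduction: −18 days → 26 January 2037.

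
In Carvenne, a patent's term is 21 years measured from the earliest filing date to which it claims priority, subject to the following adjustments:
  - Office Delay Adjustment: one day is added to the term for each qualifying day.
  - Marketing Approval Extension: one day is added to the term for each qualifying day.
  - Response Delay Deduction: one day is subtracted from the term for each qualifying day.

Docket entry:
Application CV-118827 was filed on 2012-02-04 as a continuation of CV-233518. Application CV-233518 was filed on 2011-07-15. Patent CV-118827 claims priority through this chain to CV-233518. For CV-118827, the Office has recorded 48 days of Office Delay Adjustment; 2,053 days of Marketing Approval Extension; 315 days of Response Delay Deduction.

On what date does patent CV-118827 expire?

Earliest priority filing: 15 July 2011.
Base term: 15 July 2011 + 21 years → 15 July 2032.
Office Delay Adjustment: +48 days → 1 September 2032.
Marketing Approval Extension: +2053 days → 16 April 2038.
Response Delay Deduction: −315 days → 5 June 2037.

June 5, 2037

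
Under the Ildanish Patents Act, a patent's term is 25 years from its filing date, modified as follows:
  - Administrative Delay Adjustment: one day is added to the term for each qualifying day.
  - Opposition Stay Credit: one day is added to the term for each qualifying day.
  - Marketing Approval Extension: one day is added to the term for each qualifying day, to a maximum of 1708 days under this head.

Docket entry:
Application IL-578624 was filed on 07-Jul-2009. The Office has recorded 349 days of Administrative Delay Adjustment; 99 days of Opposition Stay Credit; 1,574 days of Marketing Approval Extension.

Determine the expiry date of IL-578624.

January 19, 2040

Base term: filing date + 25 years → 7 July 2034.
Administrative Delay Adjustment: +349 days → 21 June 2035.
Opposition Stay Credit: +99 days → 28 September 2035.
Marketing Approval Extension: 1574 days (within the 1708-day cap) → +1574 days → 19 January 2040.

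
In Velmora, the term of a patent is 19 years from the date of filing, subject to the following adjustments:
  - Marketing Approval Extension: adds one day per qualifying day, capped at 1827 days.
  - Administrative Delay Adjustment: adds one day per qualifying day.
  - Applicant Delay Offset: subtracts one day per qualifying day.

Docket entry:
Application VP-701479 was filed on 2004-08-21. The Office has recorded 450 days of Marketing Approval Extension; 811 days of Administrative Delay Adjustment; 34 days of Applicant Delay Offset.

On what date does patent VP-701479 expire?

2026-12-30

Base term: filing date + 19 years → 21 August 2023.
Marketing Approval Extension: 450 days (within the 1827-day cap) → +450 days → 13 November 2024.
Administrative Delay Adjustment: +811 days → 2 February 2027.
Applicant Delay Offset: −34 days → 30 December 2026.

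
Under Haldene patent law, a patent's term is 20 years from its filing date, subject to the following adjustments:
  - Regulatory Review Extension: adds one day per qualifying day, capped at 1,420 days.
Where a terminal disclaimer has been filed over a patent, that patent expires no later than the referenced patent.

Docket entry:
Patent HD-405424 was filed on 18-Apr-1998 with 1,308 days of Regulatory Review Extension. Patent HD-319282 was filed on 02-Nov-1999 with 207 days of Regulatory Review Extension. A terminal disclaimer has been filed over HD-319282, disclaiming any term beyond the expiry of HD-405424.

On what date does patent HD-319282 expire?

Natural term of HD-319282:
  Base: filing + 20 years → 2 November 2019.
  Regulatory Review Extension: 207 days (within the 1420-day cap) → +207 days → 27 May 2020.
Expiry of referenced patent HD-405424:
  Base: filing + 20 years → 18 April 2018.
  Regulatory Review Extension: 1308 days (within the 1420-day cap) → +1308 days → 16 November 2021.
Terminal disclaimer: HD-319282 expires on the earlier of 27 May 2020 and 16 November 2021.

May 27, 2020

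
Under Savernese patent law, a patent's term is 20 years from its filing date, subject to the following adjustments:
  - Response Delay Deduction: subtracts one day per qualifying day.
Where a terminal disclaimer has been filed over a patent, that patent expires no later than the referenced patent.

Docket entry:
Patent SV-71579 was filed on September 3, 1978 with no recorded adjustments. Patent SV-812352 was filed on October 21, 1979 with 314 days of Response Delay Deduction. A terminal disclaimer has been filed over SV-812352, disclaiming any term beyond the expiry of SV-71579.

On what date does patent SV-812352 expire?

Natural term of SV-812352:
  Base: filing + 20 years → 21 October 1999.
  Response Delay Deduction: −314 days → 11 December 1998.
Expiry of referenced patent SV-71579:
  Base: filing + 20 years → 3 September 1998.
Terminal disclaimer: SV-812352 expires on the earlier of 11 December 1998 and 3 September 1998.

1998-09-03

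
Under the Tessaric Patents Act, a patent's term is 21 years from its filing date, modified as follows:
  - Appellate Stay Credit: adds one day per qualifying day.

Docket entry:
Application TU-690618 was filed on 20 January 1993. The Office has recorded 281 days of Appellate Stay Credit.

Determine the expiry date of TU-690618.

Base term: filing date + 21 years → 20 January 2014.
Appellate Stay Credit: +281 days → 28 October 2014.

2014-10-28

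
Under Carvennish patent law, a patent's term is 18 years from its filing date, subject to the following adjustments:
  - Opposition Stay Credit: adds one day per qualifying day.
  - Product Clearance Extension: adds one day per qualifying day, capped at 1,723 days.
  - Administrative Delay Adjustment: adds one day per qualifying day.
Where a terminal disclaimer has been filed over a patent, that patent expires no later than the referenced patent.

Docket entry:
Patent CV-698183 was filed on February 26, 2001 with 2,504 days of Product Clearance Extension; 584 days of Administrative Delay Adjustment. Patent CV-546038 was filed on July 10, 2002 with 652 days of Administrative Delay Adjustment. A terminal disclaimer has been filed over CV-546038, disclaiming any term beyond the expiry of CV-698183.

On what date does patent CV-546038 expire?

2022-04-23

Natural term of CV-546038:
  Base: filing + 18 years → 10 July 2020.
  Administrative Delay Adjustment: +652 days → 23 April 2022.
Expiry of referenced patent CV-698183:
  Base: filing + 18 years → 26 February 2019.
  Product Clearance Extension: 2504 days claimed exceeds the 1723-day cap, so +1723 days → 15 November 2023.
  Administrative Delay Adjustment: +584 days → 21 June 2025.
Terminal disclaimer: CV-546038 expires on the earlier of 23 April 2022 and 21 June 2025.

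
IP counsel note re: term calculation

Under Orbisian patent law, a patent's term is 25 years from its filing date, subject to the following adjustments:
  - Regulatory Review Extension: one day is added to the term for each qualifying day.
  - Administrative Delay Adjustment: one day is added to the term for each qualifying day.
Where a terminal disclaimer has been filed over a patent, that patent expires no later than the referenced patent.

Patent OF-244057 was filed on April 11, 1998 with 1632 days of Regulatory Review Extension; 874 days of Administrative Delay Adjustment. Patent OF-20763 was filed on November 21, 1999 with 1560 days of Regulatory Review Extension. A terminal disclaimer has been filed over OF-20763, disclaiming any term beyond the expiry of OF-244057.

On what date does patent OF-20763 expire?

2029-02-28

Natural term of OF-20763:
  Base: filing + 25 years → 21 November 2024.
  Regulatory Review Extension: +1560 days → 28 February 2029.
Expiry of referenced patent OF-244057:
  Base: filing + 25 years → 11 April 2023.
  Regulatory Review Extension: +1632 days → 29 September 2027.
  Administrative Delay Adjustment: +874 days → 19 February 2030.
Terminal disclaimer: OF-20763 expires on the earlier of 28 February 2029 and 19 February 2030.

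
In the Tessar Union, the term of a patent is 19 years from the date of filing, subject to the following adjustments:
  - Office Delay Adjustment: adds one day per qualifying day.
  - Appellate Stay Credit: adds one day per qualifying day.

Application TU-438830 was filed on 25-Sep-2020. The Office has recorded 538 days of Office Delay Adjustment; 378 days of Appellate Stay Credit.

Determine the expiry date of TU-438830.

Base term: filing date + 19 years → 25 September 2039.
Office Delay Adjustment: +538 days → 16 March 2041.
Appellate Stay Credit: +378 days → 29 March 2042.

2042-03-29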